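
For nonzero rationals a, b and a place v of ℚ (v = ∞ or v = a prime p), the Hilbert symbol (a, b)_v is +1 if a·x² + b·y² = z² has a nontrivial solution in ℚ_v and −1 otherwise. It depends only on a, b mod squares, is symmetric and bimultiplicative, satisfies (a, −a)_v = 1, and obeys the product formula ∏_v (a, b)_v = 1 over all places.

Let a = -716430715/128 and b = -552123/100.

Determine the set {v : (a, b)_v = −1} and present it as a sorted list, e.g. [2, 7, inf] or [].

(a, b) ≡ (-1430, -3) mod (ℚ^×)²; places V = {2, 3, 5, 7, 11, 13, ∞}.
(a,b)_7: α=2, u≡6; β=0, v≡1 (mod 7); (6|7)=-1, (1|7)=+1; sign (−1)^0·-1^0·+1^2 = +1.
(a,b)_2: α=-7, β=-2; u≡5, v≡5 (mod 8); ε(u)ε(v)=0·0, αω(v)=-7·1, βω(u)=-2·1; sum ≡ 1  ⇒  -1.
(a,b)_11: α=3, u≡6; β=2, v≡2 (mod 11); (6|11)=-1, (2|11)=-1; sign (−1)^0·-1^2·-1^3 = -1.
(a,b)_5: α=1, u≡4; β=-2, v≡3 (mod 5); (4|5)=+1, (3|5)=-1; sign (−1)^0·+1^-2·-1^1 = -1.
(a,b)_∞: sgn(-1430)=−, sgn(-3)=−, so -1.
(a,b)_13: α=3, u≡8; β=2, v≡1 (mod 13); (8|13)=-1, (1|13)=+1; sign (−1)^0·-1^2·+1^3 = +1.
(a,b)_3: α=0, u≡1; β=3, v≡2 (mod 3); (1|3)=+1, (2|3)=-1; sign (−1)^0·+1^3·-1^0 = +1.
(-1430, -3 / ℚ) ramifies at {2, 5, 11, ∞}: a division algebra.

[2, 5, 11, inf]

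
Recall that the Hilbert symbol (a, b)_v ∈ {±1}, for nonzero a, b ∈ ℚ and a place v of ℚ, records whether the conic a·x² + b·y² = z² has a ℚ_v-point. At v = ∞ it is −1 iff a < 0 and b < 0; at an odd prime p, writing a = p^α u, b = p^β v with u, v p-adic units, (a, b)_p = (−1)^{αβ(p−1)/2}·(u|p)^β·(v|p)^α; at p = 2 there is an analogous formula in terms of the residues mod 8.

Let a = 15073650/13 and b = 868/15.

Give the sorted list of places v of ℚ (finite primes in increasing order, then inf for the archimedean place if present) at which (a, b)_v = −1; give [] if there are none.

[5, 7, 13, 43]

Mod squares: a ≡ 870922, b ≡ 3255. Check v ∈ {∞, 2, 3, 5, 7, 13, 19, 31, 41, 43}.
v=3: a=3^2·(≡1), b=3^-1·(≡2) mod 3; (1|3)=+1, (2|3)=-1; (−1)^{2·-1·1}·(+1)^-1·(-1)^2 = +1.
v=19: a=19^1·(≡15), b=19^0·(≡11) mod 19; (15|19)=-1, (11|19)=+1; (−1)^{1·0·9}·(-1)^0·(+1)^1 = +1.
v=41: a=41^1·(≡16), b=41^0·(≡36) mod 41; (16|41)=+1, (36|41)=+1; (−1)^{1·0·20}·(+1)^0·(+1)^1 = +1.
v=43: a=43^1·(≡11), b=43^0·(≡12) mod 43; (11|43)=+1, (12|43)=-1; (−1)^{1·0·21}·(+1)^0·(-1)^1 = -1.
v=2: v_2(a)=1, v_2(b)=2; units ≡ 5, 7 (mod 8); ε·ε+αω+βω = 0·1+1·0+2·1 ≡ 0  ⇒  (a,b)_2 = +1.
v=13: a=13^-1·(≡7), b=13^0·(≡5) mod 13; (7|13)=-1, (5|13)=-1; (−1)^{-1·0·6}·(-1)^0·(-1)^-1 = -1.
v=7: a=7^0·(≡3), b=7^1·(≡5) mod 7; (3|7)=-1, (5|7)=-1; (−1)^{0·1·3}·(-1)^1·(-1)^0 = -1.
v=∞: 870922 > 0 and 3255 > 0  ⇒  (a,b)_∞ = +1.
v=5: a=5^2·(≡2), b=5^-1·(≡1) mod 5; (2|5)=-1, (1|5)=+1; (−1)^{2·-1·2}·(-1)^-1·(+1)^2 = -1.
v=31: a=31^0·(≡9), b=31^1·(≡6) mod 31; (9|31)=+1, (6|31)=-1; (−1)^{0·1·15}·(+1)^1·(-1)^0 = +1.
|Ram(870922, 3255)| = 4, even; anisotropic at {5, 7, 13, 43}.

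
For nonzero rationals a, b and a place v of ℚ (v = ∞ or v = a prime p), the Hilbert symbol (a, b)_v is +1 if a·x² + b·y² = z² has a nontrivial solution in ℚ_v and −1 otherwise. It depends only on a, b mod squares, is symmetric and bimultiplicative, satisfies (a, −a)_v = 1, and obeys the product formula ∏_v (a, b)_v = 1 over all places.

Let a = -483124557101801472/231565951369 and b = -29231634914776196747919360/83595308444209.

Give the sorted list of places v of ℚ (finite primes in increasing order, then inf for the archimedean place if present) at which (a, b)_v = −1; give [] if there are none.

Mod squares: a ≡ -2, b ≡ -2210. Check v ∈ {∞, 2, 3, 5, 11, 13, 17, 19, 31, 43}.
v=∞: -2 < 0 and -2210 < 0  ⇒  (a,b)_∞ = -1.
v=19: a=19^-4·(≡17), b=19^-6·(≡12) mod 19; (17|19)=+1, (12|19)=-1; (−1)^{-4·-6·9}·(+1)^-6·(-1)^-4 = +1.
v=3: a=3^10·(≡1), b=3^14·(≡1) mod 3; (1|3)=+1, (1|3)=+1; (−1)^{10·14·1}·(+1)^14·(+1)^10 = +1.
v=31: a=31^-2·(≡23), b=31^-2·(≡13) mod 31; (23|31)=-1, (13|31)=-1; (−1)^{-2·-2·15}·(-1)^-2·(-1)^-2 = +1.
v=11: a=11^2·(≡9), b=11^2·(≡1) mod 11; (9|11)=+1, (1|11)=+1; (−1)^{2·2·5}·(+1)^2·(+1)^2 = +1.
v=13: a=13^4·(≡7), b=13^7·(≡12) mod 13; (7|13)=-1, (12|13)=+1; (−1)^{4·7·6}·(-1)^7·(+1)^4 = -1.
v=5: a=5^0·(≡2), b=5^1·(≡2) mod 5; (2|5)=-1, (2|5)=-1; (−1)^{0·1·2}·(-1)^1·(-1)^0 = -1.
v=17: a=17^2·(≡16), b=17^3·(≡12) mod 17; (16|17)=+1, (12|17)=-1; (−1)^{2·3·8}·(+1)^3·(-1)^2 = +1.
v=43: a=43^-2·(≡24), b=43^-2·(≡32) mod 43; (24|43)=+1, (32|43)=-1; (−1)^{-2·-2·21}·(+1)^-2·(-1)^-2 = +1.
v=2: v_2(a)=13, v_2(b)=15; units ≡ 7, 7 (mod 8); ε·ε+αω+βω = 1·1+13·0+15·0 ≡ 1  ⇒  (a,b)_2 = -1.
Ram(-2, -2210) = {2, 5, 13, ∞}; no ℚ_2-point on the conic.

[2, 5, 13, inf]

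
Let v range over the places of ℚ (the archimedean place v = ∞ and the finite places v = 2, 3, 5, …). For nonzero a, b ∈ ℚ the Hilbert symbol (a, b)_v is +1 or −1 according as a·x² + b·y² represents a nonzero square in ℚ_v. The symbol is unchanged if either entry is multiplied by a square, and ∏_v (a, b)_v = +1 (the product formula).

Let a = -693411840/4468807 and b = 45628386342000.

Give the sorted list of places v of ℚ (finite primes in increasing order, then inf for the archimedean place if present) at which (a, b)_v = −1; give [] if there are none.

(a, b) ≡ (-14630, 53295) mod (ℚ^×)²; places V = {2, 3, 5, 7, 11, 17, 19, 47, ∞}.
(a,b)_47: α=-2, u≡14; β=0, v≡40 (mod 47); (14|47)=+1, (40|47)=-1; sign (−1)^0·+1^0·-1^-2 = +1.
(a,b)_17: α=-2, u≡14; β=1, v≡12 (mod 17); (14|17)=-1, (12|17)=-1; sign (−1)^0·-1^1·-1^-2 = -1.
(a,b)_19: α=1, u≡7; β=3, v≡12 (mod 19); (7|19)=+1, (12|19)=-1; sign (−1)^1·+1^3·-1^1 = +1.
(a,b)_7: α=-1, u≡5; β=2, v≡4 (mod 7); (5|7)=-1, (4|7)=+1; sign (−1)^0·-1^2·+1^-1 = +1.
(a,b)_5: α=1, u≡1; β=3, v≡1 (mod 5); (1|5)=+1, (1|5)=+1; sign (−1)^0·+1^3·+1^1 = +1.
(a,b)_11: α=1, u≡9; β=3, v≡9 (mod 11); (9|11)=+1, (9|11)=+1; sign (−1)^1·+1^3·+1^1 = -1.
(a,b)_2: α=13, β=4; u≡5, v≡7 (mod 8); ε(u)ε(v)=0·1, αω(v)=13·0, βω(u)=4·1; sum ≡ 0  ⇒  +1.
(a,b)_∞: sgn(-14630)=−, sgn(53295)=+, so +1.
(a,b)_3: α=4, u≡1; β=1, v≡2 (mod 3); (1|3)=+1, (2|3)=-1; sign (−1)^0·+1^1·-1^4 = +1.
|Ram(-14630, 53295)| = 2, even; anisotropic at {11, 17}.

[11, 17]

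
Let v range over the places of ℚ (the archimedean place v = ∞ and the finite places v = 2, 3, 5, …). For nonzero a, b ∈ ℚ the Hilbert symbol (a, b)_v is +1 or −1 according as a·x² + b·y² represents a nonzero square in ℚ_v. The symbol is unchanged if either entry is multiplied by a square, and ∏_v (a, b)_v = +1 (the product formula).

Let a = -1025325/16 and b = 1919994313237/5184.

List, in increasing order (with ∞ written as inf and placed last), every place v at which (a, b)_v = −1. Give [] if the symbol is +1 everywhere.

(a, b) ≡ (-93, 13) mod (ℚ^×)²; places V = {2, 3, 5, 7, 11, 13, 23, 31, ∞}.
(a,b)_∞: sgn(-93)=−, sgn(13)=+, so +1.
(a,b)_11: α=0, u≡8; β=2, v≡8 (mod 11); (8|11)=-1, (8|11)=-1; sign (−1)^0·-1^2·-1^0 = +1.
(a,b)_13: α=0, u≡8; β=1, v≡4 (mod 13); (8|13)=-1, (4|13)=+1; sign (−1)^0·-1^1·+1^0 = -1.
(a,b)_2: α=-4, β=-6; u≡3, v≡5 (mod 8); ε(u)ε(v)=1·0, αω(v)=-4·1, βω(u)=-6·1; sum ≡ 0  ⇒  +1.
(a,b)_31: α=1, u≡4; β=2, v≡30 (mod 31); (4|31)=+1, (30|31)=-1; sign (−1)^0·+1^2·-1^1 = -1.
(a,b)_3: α=3, u≡2; β=-4, v≡1 (mod 3); (2|3)=-1, (1|3)=+1; sign (−1)^0·-1^-4·+1^3 = +1.
(a,b)_5: α=2, u≡2; β=0, v≡3 (mod 5); (2|5)=-1, (3|5)=-1; sign (−1)^0·-1^0·-1^2 = +1.
(a,b)_7: α=2, u≡6; β=4, v≡3 (mod 7); (6|7)=-1, (3|7)=-1; sign (−1)^0·-1^4·-1^2 = +1.
(a,b)_23: α=0, u≡11; β=2, v≡1 (mod 23); (11|23)=-1, (1|23)=+1; sign (−1)^0·-1^2·+1^0 = +1.
Ram(-93, 13) = {13, 31}; no ℚ_13-point on the conic.

[13, 31]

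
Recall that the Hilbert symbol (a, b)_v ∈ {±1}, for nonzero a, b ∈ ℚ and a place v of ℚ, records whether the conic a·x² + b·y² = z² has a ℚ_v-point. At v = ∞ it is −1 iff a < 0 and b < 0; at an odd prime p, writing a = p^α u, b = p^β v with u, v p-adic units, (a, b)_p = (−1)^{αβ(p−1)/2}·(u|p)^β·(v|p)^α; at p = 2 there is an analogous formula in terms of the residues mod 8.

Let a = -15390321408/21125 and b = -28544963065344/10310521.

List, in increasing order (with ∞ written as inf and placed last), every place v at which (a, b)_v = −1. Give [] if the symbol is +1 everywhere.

Mod squares: a ≡ -935, b ≡ -6. Check v ∈ {∞, 2, 3, 5, 7, 11, 13, 17, 19}.
v=17: a=17^1·(≡15), b=17^2·(≡5) mod 17; (15|17)=+1, (5|17)=-1; (−1)^{1·2·8}·(+1)^2·(-1)^1 = -1.
v=2: v_2(a)=8, v_2(b)=9; units ≡ 1, 5 (mod 8); ε·ε+αω+βω = 0·0+8·1+9·0 ≡ 0  ⇒  (a,b)_2 = +1.
v=5: a=5^-3·(≡3), b=5^0·(≡1) mod 5; (3|5)=-1, (1|5)=+1; (−1)^{-3·0·2}·(-1)^0·(+1)^-3 = +1.
v=∞: -935 < 0 and -6 < 0  ⇒  (a,b)_∞ = -1.
v=13: a=13^-2·(≡4), b=13^-4·(≡8) mod 13; (4|13)=+1, (8|13)=-1; (−1)^{-2·-4·6}·(+1)^-4·(-1)^-2 = +1.
v=11: a=11^1·(≡9), b=11^2·(≡9) mod 11; (9|11)=+1, (9|11)=+1; (−1)^{1·2·5}·(+1)^2·(+1)^1 = +1.
v=7: a=7^2·(≡5), b=7^0·(≡4) mod 7; (5|7)=-1, (4|7)=+1; (−1)^{2·0·3}·(-1)^0·(+1)^2 = +1.
v=3: a=3^8·(≡1), b=3^13·(≡1) mod 3; (1|3)=+1, (1|3)=+1; (−1)^{8·13·1}·(+1)^13·(+1)^8 = +1.
v=19: a=19^0·(≡14), b=19^-2·(≡3) mod 19; (14|19)=-1, (3|19)=-1; (−1)^{0·-2·9}·(-1)^-2·(-1)^0 = +1.
(-935, -6 / ℚ) ramifies at {17, ∞}: a division algebra.

[17, inf]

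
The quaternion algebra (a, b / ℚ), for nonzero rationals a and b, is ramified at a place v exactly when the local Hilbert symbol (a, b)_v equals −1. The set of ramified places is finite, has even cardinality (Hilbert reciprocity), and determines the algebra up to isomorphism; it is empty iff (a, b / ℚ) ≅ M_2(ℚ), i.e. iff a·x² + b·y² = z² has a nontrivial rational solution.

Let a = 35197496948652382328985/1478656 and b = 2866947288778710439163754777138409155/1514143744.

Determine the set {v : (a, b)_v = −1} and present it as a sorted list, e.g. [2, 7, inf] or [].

[3, 5, 11, 29]

Mod squares: a ≡ 642785, b ≡ 195. Check v ∈ {∞, 2, 3, 5, 7, 11, 13, 17, 19, 29, 31, 53}.
v=2: v_2(a)=-12, v_2(b)=-22; units ≡ 1, 3 (mod 8); ε·ε+αω+βω = 0·1+-12·1+-22·0 ≡ 0  ⇒  (a,b)_2 = +1.
v=∞: 642785 > 0 and 195 > 0  ⇒  (a,b)_∞ = +1.
v=31: a=31^1·(≡11), b=31^2·(≡18) mod 31; (11|31)=-1, (18|31)=+1; (−1)^{1·2·15}·(-1)^2·(+1)^1 = +1.
v=3: a=3^4·(≡2), b=3^5·(≡2) mod 3; (2|3)=-1, (2|3)=-1; (−1)^{4·5·1}·(-1)^5·(-1)^4 = -1.
v=19: a=19^-2·(≡18), b=19^-2·(≡17) mod 19; (18|19)=-1, (17|19)=+1; (−1)^{-2·-2·9}·(-1)^-2·(+1)^-2 = +1.
v=11: a=11^1·(≡9), b=11^2·(≡2) mod 11; (9|11)=+1, (2|11)=-1; (−1)^{1·2·5}·(+1)^2·(-1)^1 = -1.
v=13: a=13^3·(≡8), b=13^3·(≡8) mod 13; (8|13)=-1, (8|13)=-1; (−1)^{3·3·6}·(-1)^3·(-1)^3 = +1.
v=53: a=53^0·(≡17), b=53^2·(≡7) mod 53; (17|53)=+1, (7|53)=+1; (−1)^{0·2·26}·(+1)^2·(+1)^0 = +1.
v=5: a=5^1·(≡2), b=5^1·(≡4) mod 5; (2|5)=-1, (4|5)=+1; (−1)^{1·1·2}·(-1)^1·(+1)^1 = -1.
v=7: a=7^12·(≡6), b=7^22·(≡3) mod 7; (6|7)=-1, (3|7)=-1; (−1)^{12·22·3}·(-1)^22·(-1)^12 = +1.
v=17: a=17^2·(≡9), b=17^0·(≡2) mod 17; (9|17)=+1, (2|17)=+1; (−1)^{2·0·8}·(+1)^0·(+1)^2 = +1.
v=29: a=29^1·(≡22), b=29^2·(≡2) mod 29; (22|29)=+1, (2|29)=-1; (−1)^{1·2·14}·(+1)^2·(-1)^1 = -1.
|Ram(642785, 195)| = 4, even; anisotropic at {3, 5, 11, 29}.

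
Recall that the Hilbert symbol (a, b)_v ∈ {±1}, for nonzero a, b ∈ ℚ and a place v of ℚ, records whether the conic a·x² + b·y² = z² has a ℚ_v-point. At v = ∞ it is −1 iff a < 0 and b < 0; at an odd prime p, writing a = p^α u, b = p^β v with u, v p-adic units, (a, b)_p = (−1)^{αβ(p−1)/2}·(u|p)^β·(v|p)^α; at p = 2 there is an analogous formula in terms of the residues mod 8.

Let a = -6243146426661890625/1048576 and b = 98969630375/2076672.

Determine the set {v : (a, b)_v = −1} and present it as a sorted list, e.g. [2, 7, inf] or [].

Mod squares: a ≡ -35409, b ≡ 177045. Check v ∈ {∞, 2, 3, 5, 7, 11, 13, 29, 37}.
v=7: a=7^0·(≡4), b=7^2·(≡1) mod 7; (4|7)=+1, (1|7)=+1; (−1)^{0·2·3}·(+1)^2·(+1)^0 = +1.
v=2: v_2(a)=-20, v_2(b)=-12; units ≡ 7, 5 (mod 8); ε·ε+αω+βω = 1·0+-20·1+-12·0 ≡ 0  ⇒  (a,b)_2 = +1.
v=37: a=37^3·(≡5), b=37^3·(≡9) mod 37; (5|37)=-1, (9|37)=+1; (−1)^{3·3·18}·(-1)^3·(+1)^3 = -1.
v=3: a=3^5·(≡2), b=3^-1·(≡2) mod 3; (2|3)=-1, (2|3)=-1; (−1)^{5·-1·1}·(-1)^-1·(-1)^5 = -1.
v=29: a=29^3·(≡18), b=29^1·(≡27) mod 29; (18|29)=-1, (27|29)=-1; (−1)^{3·1·14}·(-1)^1·(-1)^3 = +1.
v=5: a=5^6·(≡4), b=5^3·(≡4) mod 5; (4|5)=+1, (4|5)=+1; (−1)^{6·3·2}·(+1)^3·(+1)^6 = +1.
v=13: a=13^0·(≡12), b=13^-2·(≡6) mod 13; (12|13)=+1, (6|13)=-1; (−1)^{0·-2·6}·(+1)^-2·(-1)^0 = +1.
v=11: a=11^3·(≡9), b=11^1·(≡7) mod 11; (9|11)=+1, (7|11)=-1; (−1)^{3·1·5}·(+1)^1·(-1)^3 = +1.
v=∞: -35409 < 0 and 177045 > 0  ⇒  (a,b)_∞ = +1.
|Ram(-35409, 177045)| = 2, even; anisotropic at {3, 37}.

[3, 37]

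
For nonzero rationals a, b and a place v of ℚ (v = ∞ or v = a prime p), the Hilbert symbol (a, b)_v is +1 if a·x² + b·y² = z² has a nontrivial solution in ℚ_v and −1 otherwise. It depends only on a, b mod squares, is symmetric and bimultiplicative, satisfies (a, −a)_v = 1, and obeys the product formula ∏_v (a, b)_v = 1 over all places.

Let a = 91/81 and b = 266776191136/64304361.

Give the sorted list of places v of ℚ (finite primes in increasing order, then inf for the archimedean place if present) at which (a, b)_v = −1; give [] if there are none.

Mod squares: a ≡ 91, b ≡ 11914. Check v ∈ {∞, 2, 3, 7, 11, 13, 23, 37}.
v=7: a=7^1·(≡5), b=7^3·(≡1) mod 7; (5|7)=-1, (1|7)=+1; (−1)^{1·3·3}·(-1)^3·(+1)^1 = +1.
v=13: a=13^1·(≡11), b=13^4·(≡6) mod 13; (11|13)=-1, (6|13)=-1; (−1)^{1·4·6}·(-1)^4·(-1)^1 = -1.
v=3: a=3^-4·(≡1), b=3^-12·(≡1) mod 3; (1|3)=+1, (1|3)=+1; (−1)^{-4·-12·1}·(+1)^-12·(+1)^-4 = +1.
v=23: a=23^0·(≡21), b=23^1·(≡1) mod 23; (21|23)=-1, (1|23)=+1; (−1)^{0·1·11}·(-1)^1·(+1)^0 = -1.
v=∞: 91 > 0 and 11914 > 0  ⇒  (a,b)_∞ = +1.
v=2: v_2(a)=0, v_2(b)=5; units ≡ 3, 5 (mod 8); ε·ε+αω+βω = 1·0+0·1+5·1 ≡ 1  ⇒  (a,b)_2 = -1.
v=11: a=11^0·(≡9), b=11^-2·(≡9) mod 11; (9|11)=+1, (9|11)=+1; (−1)^{0·-2·5}·(+1)^-2·(+1)^0 = +1.
v=37: a=37^0·(≡13), b=37^1·(≡16) mod 37; (13|37)=-1, (16|37)=+1; (−1)^{0·1·18}·(-1)^1·(+1)^0 = -1.
(91, 11914 / ℚ) ramifies at {2, 13, 23, 37}: a division algebra.

[2, 13, 23, 37]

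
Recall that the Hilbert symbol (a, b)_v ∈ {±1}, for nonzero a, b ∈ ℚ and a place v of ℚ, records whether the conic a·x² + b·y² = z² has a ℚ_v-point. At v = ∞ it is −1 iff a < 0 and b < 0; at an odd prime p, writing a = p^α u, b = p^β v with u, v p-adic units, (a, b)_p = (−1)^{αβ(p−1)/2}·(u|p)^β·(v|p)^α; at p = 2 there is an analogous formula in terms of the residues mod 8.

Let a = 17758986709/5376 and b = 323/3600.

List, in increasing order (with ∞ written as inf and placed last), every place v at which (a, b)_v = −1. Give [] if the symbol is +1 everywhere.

[3, 17, 19, 31]

(a, b) ≡ (12369, 323) mod (ℚ^×)²; places V = {2, 3, 5, 7, 17, 19, 31, ∞}.
(a,b)_2: α=-8, β=-4; u≡1, v≡3 (mod 8); ε(u)ε(v)=0·1, αω(v)=-8·1, βω(u)=-4·0; sum ≡ 0  ⇒  +1.
(a,b)_5: α=0, u≡4; β=-2, v≡2 (mod 5); (4|5)=+1, (2|5)=-1; sign (−1)^0·+1^-2·-1^0 = +1.
(a,b)_31: α=1, u≡21; β=0, v≡11 (mod 31); (21|31)=-1, (11|31)=-1; sign (−1)^0·-1^0·-1^1 = -1.
(a,b)_17: α=4, u≡11; β=1, v≡8 (mod 17); (11|17)=-1, (8|17)=+1; sign (−1)^0·-1^1·+1^4 = -1.
(a,b)_∞: sgn(12369)=+, sgn(323)=+, so +1.
(a,b)_3: α=-1, u≡1; β=-2, v≡2 (mod 3); (1|3)=+1, (2|3)=-1; sign (−1)^0·+1^-2·-1^-1 = -1.
(a,b)_19: α=3, u≡17; β=1, v≡4 (mod 19); (17|19)=+1, (4|19)=+1; sign (−1)^1·+1^1·+1^3 = -1.
(a,b)_7: α=-1, u≡6; β=0, v≡4 (mod 7); (6|7)=-1, (4|7)=+1; sign (−1)^0·-1^0·+1^-1 = +1.
|Ram(12369, 323)| = 4, even; anisotropic at {3, 17, 19, 31}.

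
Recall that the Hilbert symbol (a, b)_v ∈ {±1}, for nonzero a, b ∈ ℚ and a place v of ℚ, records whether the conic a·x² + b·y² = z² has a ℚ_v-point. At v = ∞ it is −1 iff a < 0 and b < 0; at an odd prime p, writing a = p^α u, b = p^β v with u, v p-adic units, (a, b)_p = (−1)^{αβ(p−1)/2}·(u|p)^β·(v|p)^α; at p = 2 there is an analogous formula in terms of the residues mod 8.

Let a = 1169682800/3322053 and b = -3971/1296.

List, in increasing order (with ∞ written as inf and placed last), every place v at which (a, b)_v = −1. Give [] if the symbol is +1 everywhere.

(a, b) ≡ (13299, -11) mod (ℚ^×)²; places V = {2, 3, 5, 7, 11, 13, 19, 31, ∞}.
(a,b)_7: α=-2, u≡3; β=0, v≡5 (mod 7); (3|7)=-1, (5|7)=-1; sign (−1)^0·-1^0·-1^-2 = +1.
(a,b)_19: α=0, u≡13; β=2, v≡2 (mod 19); (13|19)=-1, (2|19)=-1; sign (−1)^0·-1^2·-1^0 = +1.
(a,b)_∞: sgn(13299)=+, sgn(-11)=−, so +1.
(a,b)_5: α=2, u≡4; β=0, v≡4 (mod 5); (4|5)=+1, (4|5)=+1; sign (−1)^0·+1^0·+1^2 = +1.
(a,b)_31: α=-1, u≡6; β=0, v≡16 (mod 31); (6|31)=-1, (16|31)=+1; sign (−1)^0·-1^0·+1^-1 = +1.
(a,b)_13: α=3, u≡9; β=0, v≡8 (mod 13); (9|13)=+1, (8|13)=-1; sign (−1)^0·+1^0·-1^3 = -1.
(a,b)_3: α=-7, u≡2; β=-4, v≡1 (mod 3); (2|3)=-1, (1|3)=+1; sign (−1)^0·-1^-4·+1^-7 = +1.
(a,b)_2: α=4, β=-4; u≡3, v≡5 (mod 8); ε(u)ε(v)=1·0, αω(v)=4·1, βω(u)=-4·1; sum ≡ 0  ⇒  +1.
(a,b)_11: α=3, u≡6; β=1, v≡10 (mod 11); (6|11)=-1, (10|11)=-1; sign (−1)^1·-1^1·-1^3 = -1.
Ram(13299, -11) = {11, 13}; no ℚ_11-point on the conic.

[11, 13]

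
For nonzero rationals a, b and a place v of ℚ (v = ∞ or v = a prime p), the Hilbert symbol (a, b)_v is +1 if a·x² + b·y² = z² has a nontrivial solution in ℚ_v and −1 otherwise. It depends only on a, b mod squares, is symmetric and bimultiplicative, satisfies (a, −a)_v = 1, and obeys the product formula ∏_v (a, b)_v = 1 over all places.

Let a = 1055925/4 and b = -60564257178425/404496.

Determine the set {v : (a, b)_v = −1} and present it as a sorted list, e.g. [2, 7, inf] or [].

(a, b) ≡ (13, -12685673) mod (ℚ^×)²; places V = {2, 3, 5, 7, 11, 13, 19, 23, 29, 53, ∞}.
(a,b)_29: α=0, u≡16; β=1, v≡4 (mod 29); (16|29)=+1, (4|29)=+1; sign (−1)^0·+1^1·+1^0 = +1.
(a,b)_53: α=0, u≡28; β=-2, v≡36 (mod 53); (28|53)=+1, (36|53)=+1; sign (−1)^0·+1^-2·+1^0 = +1.
(a,b)_2: α=-2, β=-4; u≡5, v≡7 (mod 8); ε(u)ε(v)=0·1, αω(v)=-2·0, βω(u)=-4·1; sum ≡ 0  ⇒  +1.
(a,b)_23: α=0, u≡16; β=3, v≡6 (mod 23); (16|23)=+1, (6|23)=+1; sign (−1)^0·+1^3·+1^0 = +1.
(a,b)_13: α=1, u≡10; β=1, v≡11 (mod 13); (10|13)=+1, (11|13)=-1; sign (−1)^0·+1^1·-1^1 = -1.
(a,b)_3: α=2, u≡1; β=-2, v≡1 (mod 3); (1|3)=+1, (1|3)=+1; sign (−1)^0·+1^-2·+1^2 = +1.
(a,b)_19: α=2, u≡14; β=3, v≡10 (mod 19); (14|19)=-1, (10|19)=-1; sign (−1)^0·-1^3·-1^2 = -1.
(a,b)_7: α=0, u≡6; β=1, v≡5 (mod 7); (6|7)=-1, (5|7)=-1; sign (−1)^0·-1^1·-1^0 = -1.
(a,b)_11: α=0, u≡6; β=1, v≡10 (mod 11); (6|11)=-1, (10|11)=-1; sign (−1)^0·-1^1·-1^0 = -1.
(a,b)_5: α=2, u≡3; β=2, v≡3 (mod 5); (3|5)=-1, (3|5)=-1; sign (−1)^0·-1^2·-1^2 = +1.
(a,b)_∞: sgn(13)=+, sgn(-12685673)=−, so +1.
|Ram(13, -12685673)| = 4, even; anisotropic at {7, 11, 13, 19}.

[7, 11, 13, 19]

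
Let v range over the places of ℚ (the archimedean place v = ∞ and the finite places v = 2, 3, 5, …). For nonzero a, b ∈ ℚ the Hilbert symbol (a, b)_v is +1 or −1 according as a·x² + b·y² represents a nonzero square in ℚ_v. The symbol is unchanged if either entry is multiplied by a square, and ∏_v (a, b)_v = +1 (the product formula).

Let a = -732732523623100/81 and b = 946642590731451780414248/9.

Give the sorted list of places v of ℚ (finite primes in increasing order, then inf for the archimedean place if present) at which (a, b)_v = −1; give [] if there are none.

(a, b) ≡ (-2431, 109802) mod (ℚ^×)²; places V = {2, 3, 5, 7, 11, 13, 17, 23, 31, ∞}.
(a,b)_∞: sgn(-2431)=−, sgn(109802)=+, so +1.
(a,b)_13: α=1, u≡5; β=2, v≡12 (mod 13); (5|13)=-1, (12|13)=+1; sign (−1)^0·-1^2·+1^1 = +1.
(a,b)_23: α=2, u≡17; β=3, v≡1 (mod 23); (17|23)=-1, (1|23)=+1; sign (−1)^0·-1^3·+1^2 = -1.
(a,b)_17: α=1, u≡14; β=2, v≡8 (mod 17); (14|17)=-1, (8|17)=+1; sign (−1)^0·-1^2·+1^1 = +1.
(a,b)_3: α=-4, u≡2; β=-2, v≡2 (mod 3); (2|3)=-1, (2|3)=-1; sign (−1)^0·-1^-2·-1^-4 = +1.
(a,b)_11: α=3, u≡6; β=7, v≡9 (mod 11); (6|11)=-1, (9|11)=+1; sign (−1)^1·-1^7·+1^3 = +1.
(a,b)_31: α=2, u≡18; β=3, v≡8 (mod 31); (18|31)=+1, (8|31)=+1; sign (−1)^0·+1^3·+1^2 = +1.
(a,b)_7: α=2, u≡5; β=3, v≡3 (mod 7); (5|7)=-1, (3|7)=-1; sign (−1)^0·-1^3·-1^2 = -1.
(a,b)_5: α=2, u≡1; β=0, v≡2 (mod 5); (1|5)=+1, (2|5)=-1; sign (−1)^0·+1^0·-1^2 = +1.
(a,b)_2: α=2, β=3; u≡1, v≡5 (mod 8); ε(u)ε(v)=0·0, αω(v)=2·1, βω(u)=3·0; sum ≡ 0  ⇒  +1.
Ram(-2431, 109802) = {7, 23}; no ℚ_7-point on the conic.

[7, 23]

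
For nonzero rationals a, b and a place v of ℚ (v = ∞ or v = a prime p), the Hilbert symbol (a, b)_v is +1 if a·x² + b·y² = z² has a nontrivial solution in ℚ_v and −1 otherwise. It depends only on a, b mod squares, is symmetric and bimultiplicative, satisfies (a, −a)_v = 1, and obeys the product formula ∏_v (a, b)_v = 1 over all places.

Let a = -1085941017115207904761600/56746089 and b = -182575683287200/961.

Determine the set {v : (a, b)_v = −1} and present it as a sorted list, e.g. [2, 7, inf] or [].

Mod squares: a ≡ -88711, b ≡ -58. Check v ∈ {∞, 2, 3, 5, 7, 17, 19, 23, 29, 31}.
v=29: a=29^5·(≡18), b=29^3·(≡8) mod 29; (18|29)=-1, (8|29)=-1; (−1)^{5·3·14}·(-1)^3·(-1)^5 = +1.
v=7: a=7^3·(≡4), b=7^2·(≡5) mod 7; (4|7)=+1, (5|7)=-1; (−1)^{3·2·3}·(+1)^2·(-1)^3 = -1.
v=31: a=31^-2·(≡11), b=31^-2·(≡5) mod 31; (11|31)=-1, (5|31)=+1; (−1)^{-2·-2·15}·(-1)^-2·(+1)^-2 = +1.
v=3: a=3^-10·(≡2), b=3^0·(≡2) mod 3; (2|3)=-1, (2|3)=-1; (−1)^{-10·0·1}·(-1)^0·(-1)^-10 = +1.
v=17: a=17^2·(≡6), b=17^0·(≡12) mod 17; (6|17)=-1, (12|17)=-1; (−1)^{2·0·8}·(-1)^0·(-1)^2 = +1.
v=19: a=19^3·(≡1), b=19^2·(≡15) mod 19; (1|19)=+1, (15|19)=-1; (−1)^{3·2·9}·(+1)^2·(-1)^3 = -1.
v=∞: -88711 < 0 and -58 < 0  ⇒  (a,b)_∞ = -1.
v=5: a=5^2·(≡4), b=5^2·(≡2) mod 5; (4|5)=+1, (2|5)=-1; (−1)^{2·2·2}·(+1)^2·(-1)^2 = +1.
v=2: v_2(a)=8, v_2(b)=5; units ≡ 1, 3 (mod 8); ε·ε+αω+βω = 0·1+8·1+5·0 ≡ 0  ⇒  (a,b)_2 = +1.
v=23: a=23^3·(≡7), b=23^2·(≡5) mod 23; (7|23)=-1, (5|23)=-1; (−1)^{3·2·11}·(-1)^2·(-1)^3 = -1.
Ram(-88711, -58) = {7, 19, 23, ∞}; no ℚ_7-point on the conic.

[7, 19, 23, inf]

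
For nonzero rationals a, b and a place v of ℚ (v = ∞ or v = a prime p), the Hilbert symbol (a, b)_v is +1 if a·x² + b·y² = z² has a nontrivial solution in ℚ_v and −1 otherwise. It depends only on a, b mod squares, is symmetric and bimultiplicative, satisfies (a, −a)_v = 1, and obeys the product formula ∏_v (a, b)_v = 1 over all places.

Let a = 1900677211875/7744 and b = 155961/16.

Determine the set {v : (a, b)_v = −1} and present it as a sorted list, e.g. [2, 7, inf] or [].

[17, 37]

(a, b) ≡ (351611, 17329) mod (ℚ^×)²; places V = {2, 3, 5, 11, 13, 17, 31, 37, 43, ∞}.
(a,b)_43: α=1, u≡5; β=1, v≡9 (mod 43); (5|43)=-1, (9|43)=+1; sign (−1)^1·-1^1·+1^1 = +1.
(a,b)_∞: sgn(351611)=+, sgn(17329)=+, so +1.
(a,b)_37: α=1, u≡14; β=0, v≡5 (mod 37); (14|37)=-1, (5|37)=-1; sign (−1)^0·-1^0·-1^1 = -1.
(a,b)_2: α=-6, β=-4; u≡3, v≡1 (mod 8); ε(u)ε(v)=1·0, αω(v)=-6·0, βω(u)=-4·1; sum ≡ 0  ⇒  +1.
(a,b)_13: α=1, u≡6; β=1, v≡8 (mod 13); (6|13)=-1, (8|13)=-1; sign (−1)^0·-1^1·-1^1 = +1.
(a,b)_17: α=1, u≡12; β=0, v≡14 (mod 17); (12|17)=-1, (14|17)=-1; sign (−1)^0·-1^0·-1^1 = -1.
(a,b)_11: α=-2, u≡10; β=0, v≡5 (mod 11); (10|11)=-1, (5|11)=+1; sign (−1)^0·-1^0·+1^-2 = +1.
(a,b)_31: α=2, u≡10; β=1, v≡18 (mod 31); (10|31)=+1, (18|31)=+1; sign (−1)^0·+1^1·+1^2 = +1.
(a,b)_3: α=2, u≡2; β=2, v≡1 (mod 3); (2|3)=-1, (1|3)=+1; sign (−1)^0·-1^2·+1^2 = +1.
(a,b)_5: α=4, u≡1; β=0, v≡1 (mod 5); (1|5)=+1, (1|5)=+1; sign (−1)^0·+1^0·+1^4 = +1.
Ram(351611, 17329) = {17, 37}; no ℚ_17-point on the conic.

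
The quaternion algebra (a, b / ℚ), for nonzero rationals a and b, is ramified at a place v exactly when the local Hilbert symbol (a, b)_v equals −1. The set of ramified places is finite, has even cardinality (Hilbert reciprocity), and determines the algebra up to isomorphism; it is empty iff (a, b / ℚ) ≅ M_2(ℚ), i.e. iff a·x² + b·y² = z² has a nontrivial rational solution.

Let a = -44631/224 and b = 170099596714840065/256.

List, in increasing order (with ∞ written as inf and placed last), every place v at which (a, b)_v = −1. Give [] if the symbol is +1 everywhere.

[13, 23, 41, 47]

(a, b) ≡ (-7714, 2880865) mod (ℚ^×)²; places V = {2, 3, 5, 7, 13, 19, 23, 29, 41, 47, ∞}.
(a,b)_2: α=-5, β=-8; u≡7, v≡1 (mod 8); ε(u)ε(v)=1·0, αω(v)=-5·0, βω(u)=-8·0; sum ≡ 0  ⇒  +1.
(a,b)_3: α=4, u≡2; β=4, v≡1 (mod 3); (2|3)=-1, (1|3)=+1; sign (−1)^0·-1^4·+1^4 = +1.
(a,b)_19: α=1, u≡3; β=2, v≡4 (mod 19); (3|19)=-1, (4|19)=+1; sign (−1)^0·-1^2·+1^1 = +1.
(a,b)_5: α=0, u≡1; β=1, v≡3 (mod 5); (1|5)=+1, (3|5)=-1; sign (−1)^0·+1^1·-1^0 = +1.
(a,b)_23: α=0, u≡21; β=1, v≡7 (mod 23); (21|23)=-1, (7|23)=-1; sign (−1)^0·-1^1·-1^0 = -1.
(a,b)_∞: sgn(-7714)=−, sgn(2880865)=+, so +1.
(a,b)_29: α=1, u≡22; β=2, v≡25 (mod 29); (22|29)=+1, (25|29)=+1; sign (−1)^0·+1^2·+1^1 = +1.
(a,b)_13: α=0, u≡8; β=1, v≡5 (mod 13); (8|13)=-1, (5|13)=-1; sign (−1)^0·-1^1·-1^0 = -1.
(a,b)_41: α=0, u≡29; β=1, v≡32 (mod 41); (29|41)=-1, (32|41)=+1; sign (−1)^0·-1^1·+1^0 = -1.
(a,b)_7: α=-1, u≡2; β=4, v≡4 (mod 7); (2|7)=+1, (4|7)=+1; sign (−1)^0·+1^4·+1^-1 = +1.
(a,b)_47: α=0, u≡41; β=1, v≡16 (mod 47); (41|47)=-1, (16|47)=+1; sign (−1)^0·-1^1·+1^0 = -1.
(-7714, 2880865 / ℚ) ramifies at {13, 23, 41, 47}: a division algebra.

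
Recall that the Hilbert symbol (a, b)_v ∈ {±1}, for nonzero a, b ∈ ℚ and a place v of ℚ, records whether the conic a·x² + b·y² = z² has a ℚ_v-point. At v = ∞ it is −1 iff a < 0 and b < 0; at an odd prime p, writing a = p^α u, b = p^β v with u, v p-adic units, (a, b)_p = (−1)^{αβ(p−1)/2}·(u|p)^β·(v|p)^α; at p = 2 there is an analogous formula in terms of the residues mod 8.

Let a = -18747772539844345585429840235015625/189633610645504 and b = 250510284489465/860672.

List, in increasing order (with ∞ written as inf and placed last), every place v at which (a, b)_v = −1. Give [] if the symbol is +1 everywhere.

[3, 7, 11, 13]

(a, b) ≡ (-12369, 930930) mod (ℚ^×)²; places V = {2, 3, 5, 7, 11, 13, 19, 23, 31, 37, 41, ∞}.
(a,b)_3: α=3, u≡2; β=3, v≡2 (mod 3); (2|3)=-1, (2|3)=-1; sign (−1)^1·-1^3·-1^3 = -1.
(a,b)_31: α=3, u≡19; β=1, v≡26 (mod 31); (19|31)=+1, (26|31)=-1; sign (−1)^1·+1^1·-1^3 = +1.
(a,b)_5: α=6, u≡1; β=1, v≡4 (mod 5); (1|5)=+1, (4|5)=+1; sign (−1)^0·+1^1·+1^6 = +1.
(a,b)_11: α=6, u≡7; β=3, v≡7 (mod 11); (7|11)=-1, (7|11)=-1; sign (−1)^0·-1^3·-1^6 = -1.
(a,b)_13: α=0, u≡2; β=1, v≡8 (mod 13); (2|13)=-1, (8|13)=-1; sign (−1)^0·-1^1·-1^0 = -1.
(a,b)_41: α=-4, u≡14; β=-2, v≡5 (mod 41); (14|41)=-1, (5|41)=+1; sign (−1)^0·-1^-2·+1^-4 = +1.
(a,b)_2: α=-26, β=-9; u≡7, v≡1 (mod 8); ε(u)ε(v)=1·0, αω(v)=-26·0, βω(u)=-9·0; sum ≡ 0  ⇒  +1.
(a,b)_19: α=5, u≡14; β=2, v≡17 (mod 19); (14|19)=-1, (17|19)=+1; sign (−1)^0·-1^2·+1^5 = +1.
(a,b)_∞: sgn(-12369)=−, sgn(930930)=+, so +1.
(a,b)_23: α=2, u≡22; β=0, v≡21 (mod 23); (22|23)=-1, (21|23)=-1; sign (−1)^0·-1^0·-1^2 = +1.
(a,b)_7: α=3, u≡1; β=1, v≡2 (mod 7); (1|7)=+1, (2|7)=+1; sign (−1)^1·+1^1·+1^3 = -1.
(a,b)_37: α=4, u≡10; β=2, v≡26 (mod 37); (10|37)=+1, (26|37)=+1; sign (−1)^0·+1^2·+1^4 = +1.
|Ram(-12369, 930930)| = 4, even; anisotropic at {3, 7, 11, 13}.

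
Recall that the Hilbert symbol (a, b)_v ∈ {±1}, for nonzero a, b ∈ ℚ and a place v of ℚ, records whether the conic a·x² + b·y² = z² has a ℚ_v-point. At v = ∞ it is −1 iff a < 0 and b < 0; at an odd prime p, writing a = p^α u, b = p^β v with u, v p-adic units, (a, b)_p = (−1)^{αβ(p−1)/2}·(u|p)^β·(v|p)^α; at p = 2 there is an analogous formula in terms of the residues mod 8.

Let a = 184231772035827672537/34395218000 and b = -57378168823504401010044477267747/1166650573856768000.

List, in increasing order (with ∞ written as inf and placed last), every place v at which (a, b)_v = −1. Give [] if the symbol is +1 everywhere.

(a, b) ≡ (85, -615) mod (ℚ^×)²; places V = {2, 3, 5, 7, 11, 13, 17, 19, 29, 41, 43, 47, ∞}.
(a,b)_3: α=2, u≡1; β=1, v≡2 (mod 3); (1|3)=+1, (2|3)=-1; sign (−1)^0·+1^1·-1^2 = +1.
(a,b)_41: α=4, u≡22; β=7, v≡38 (mod 41); (22|41)=-1, (38|41)=-1; sign (−1)^0·-1^7·-1^4 = -1.
(a,b)_13: α=-2, u≡5; β=-4, v≡10 (mod 13); (5|13)=-1, (10|13)=+1; sign (−1)^0·-1^-4·+1^-2 = +1.
(a,b)_17: α=3, u≡6; β=4, v≡5 (mod 17); (6|17)=-1, (5|17)=-1; sign (−1)^0·-1^4·-1^3 = -1.
(a,b)_43: α=2, u≡34; β=2, v≡8 (mod 43); (34|43)=-1, (8|43)=-1; sign (−1)^0·-1^2·-1^2 = +1.
(a,b)_∞: sgn(85)=+, sgn(-615)=−, so +1.
(a,b)_19: α=2, u≡1; β=4, v≡18 (mod 19); (1|19)=+1, (18|19)=-1; sign (−1)^0·+1^4·-1^2 = +1.
(a,b)_7: α=0, u≡1; β=-2, v≡2 (mod 7); (1|7)=+1, (2|7)=+1; sign (−1)^0·+1^-2·+1^0 = +1.
(a,b)_29: α=-2, u≡18; β=-2, v≡4 (mod 29); (18|29)=-1, (4|29)=+1; sign (−1)^0·-1^-2·+1^-2 = +1.
(a,b)_11: α=-2, u≡10; β=-2, v≡5 (mod 11); (10|11)=-1, (5|11)=+1; sign (−1)^0·-1^-2·+1^-2 = +1.
(a,b)_47: α=2, u≡20; β=4, v≡33 (mod 47); (20|47)=-1, (33|47)=-1; sign (−1)^0·-1^4·-1^2 = +1.
(a,b)_5: α=-3, u≡3; β=-3, v≡2 (mod 5); (3|5)=-1, (2|5)=-1; sign (−1)^0·-1^-3·-1^-3 = +1.
(a,b)_2: α=-4, β=-16; u≡5, v≡1 (mod 8); ε(u)ε(v)=0·0, αω(v)=-4·0, βω(u)=-16·1; sum ≡ 0  ⇒  +1.
Ram(85, -615) = {17, 41}; no ℚ_17-point on the conic.

[17, 41]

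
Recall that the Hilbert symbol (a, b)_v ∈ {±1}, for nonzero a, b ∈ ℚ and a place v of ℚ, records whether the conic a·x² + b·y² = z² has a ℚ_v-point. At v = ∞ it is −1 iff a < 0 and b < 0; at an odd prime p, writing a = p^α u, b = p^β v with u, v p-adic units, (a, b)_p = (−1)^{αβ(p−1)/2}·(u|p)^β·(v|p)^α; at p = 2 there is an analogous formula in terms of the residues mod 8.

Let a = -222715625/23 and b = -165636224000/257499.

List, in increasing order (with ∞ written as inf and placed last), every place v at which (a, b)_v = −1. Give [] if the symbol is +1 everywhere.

(a, b) ≡ (-67735, -421135) mod (ℚ^×)²; places V = {2, 3, 5, 11, 13, 17, 19, 23, 31, ∞}.
(a,b)_5: α=5, u≡2; β=3, v≡2 (mod 5); (2|5)=-1, (2|5)=-1; sign (−1)^0·-1^3·-1^5 = +1.
(a,b)_13: α=0, u≡5; β=3, v≡12 (mod 13); (5|13)=-1, (12|13)=+1; sign (−1)^0·-1^3·+1^0 = -1.
(a,b)_17: α=0, u≡11; β=-2, v≡7 (mod 17); (11|17)=-1, (7|17)=-1; sign (−1)^0·-1^-2·-1^0 = +1.
(a,b)_∞: sgn(-67735)=−, sgn(-421135)=−, so -1.
(a,b)_11: α=2, u≡5; β=-1, v≡6 (mod 11); (5|11)=+1, (6|11)=-1; sign (−1)^0·+1^-1·-1^2 = +1.
(a,b)_3: α=0, u≡2; β=-4, v≡2 (mod 3); (2|3)=-1, (2|3)=-1; sign (−1)^0·-1^-4·-1^0 = +1.
(a,b)_2: α=0, β=10; u≡1, v≡1 (mod 8); ε(u)ε(v)=0·0, αω(v)=0·0, βω(u)=10·0; sum ≡ 0  ⇒  +1.
(a,b)_23: α=-1, u≡22; β=0, v≡9 (mod 23); (22|23)=-1, (9|23)=+1; sign (−1)^0·-1^0·+1^-1 = +1.
(a,b)_31: α=1, u≡4; β=1, v≡13 (mod 31); (4|31)=+1, (13|31)=-1; sign (−1)^1·+1^1·-1^1 = +1.
(a,b)_19: α=1, u≡1; β=1, v≡3 (mod 19); (1|19)=+1, (3|19)=-1; sign (−1)^1·+1^1·-1^1 = +1.
|Ram(-67735, -421135)| = 2, even; anisotropic at {13, ∞}.

[13, inf]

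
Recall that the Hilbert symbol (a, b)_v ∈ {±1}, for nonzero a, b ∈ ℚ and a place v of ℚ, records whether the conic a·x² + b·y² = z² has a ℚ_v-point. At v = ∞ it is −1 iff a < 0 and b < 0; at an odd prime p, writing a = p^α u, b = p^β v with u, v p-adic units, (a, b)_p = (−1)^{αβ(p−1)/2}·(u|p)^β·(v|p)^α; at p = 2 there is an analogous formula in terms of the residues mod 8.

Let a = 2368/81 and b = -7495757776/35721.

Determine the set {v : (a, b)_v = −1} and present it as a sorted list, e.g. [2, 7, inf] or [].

Mod squares: a ≡ 37, b ≡ -468484861. Check v ∈ {∞, 2, 3, 7, 13, 17, 23, 37, 47, 53}.
v=∞: 37 > 0 and -468484861 < 0  ⇒  (a,b)_∞ = +1.
v=37: a=37^1·(≡25), b=37^1·(≡17) mod 37; (25|37)=+1, (17|37)=-1; (−1)^{1·1·18}·(+1)^1·(-1)^1 = -1.
v=3: a=3^-4·(≡1), b=3^-6·(≡2) mod 3; (1|3)=+1, (2|3)=-1; (−1)^{-4·-6·1}·(+1)^-6·(-1)^-4 = +1.
v=23: a=23^0·(≡21), b=23^1·(≡18) mod 23; (21|23)=-1, (18|23)=+1; (−1)^{0·1·11}·(-1)^1·(+1)^0 = -1.
v=47: a=47^0·(≡42), b=47^1·(≡46) mod 47; (42|47)=+1, (46|47)=-1; (−1)^{0·1·23}·(+1)^1·(-1)^0 = +1.
v=53: a=53^0·(≡24), b=53^1·(≡5) mod 53; (24|53)=+1, (5|53)=-1; (−1)^{0·1·26}·(+1)^1·(-1)^0 = +1.
v=2: v_2(a)=6, v_2(b)=4; units ≡ 5, 3 (mod 8); ε·ε+αω+βω = 0·1+6·1+4·1 ≡ 0  ⇒  (a,b)_2 = +1.
v=7: a=7^0·(≡4), b=7^-2·(≡4) mod 7; (4|7)=+1, (4|7)=+1; (−1)^{0·-2·3}·(+1)^-2·(+1)^0 = +1.
v=17: a=17^0·(≡3), b=17^1·(≡8) mod 17; (3|17)=-1, (8|17)=+1; (−1)^{0·1·8}·(-1)^1·(+1)^0 = -1.
v=13: a=13^0·(≡5), b=13^1·(≡10) mod 13; (5|13)=-1, (10|13)=+1; (−1)^{0·1·6}·(-1)^1·(+1)^0 = -1.
|Ram(37, -468484861)| = 4, even; anisotropic at {13, 17, 23, 37}.

[13, 17, 23, 37]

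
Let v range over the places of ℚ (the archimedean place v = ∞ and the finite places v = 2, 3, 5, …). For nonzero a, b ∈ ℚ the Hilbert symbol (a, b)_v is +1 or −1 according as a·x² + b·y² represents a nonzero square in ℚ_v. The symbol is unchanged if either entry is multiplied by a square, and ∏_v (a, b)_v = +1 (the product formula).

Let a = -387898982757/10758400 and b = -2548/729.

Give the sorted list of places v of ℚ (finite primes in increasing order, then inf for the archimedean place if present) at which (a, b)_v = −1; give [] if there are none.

(a, b) ≡ (-7293, -13) mod (ℚ^×)²; places V = {2, 3, 5, 7, 11, 13, 17, 41, ∞}.
(a,b)_13: α=3, u≡6; β=1, v≡12 (mod 13); (6|13)=-1, (12|13)=+1; sign (−1)^0·-1^1·+1^3 = -1.
(a,b)_∞: sgn(-7293)=−, sgn(-13)=−, so -1.
(a,b)_5: α=-2, u≡3; β=0, v≡3 (mod 5); (3|5)=-1, (3|5)=-1; sign (−1)^0·-1^0·-1^-2 = +1.
(a,b)_7: α=0, u≡4; β=2, v≡4 (mod 7); (4|7)=+1, (4|7)=+1; sign (−1)^0·+1^2·+1^0 = +1.
(a,b)_2: α=-8, β=2; u≡3, v≡3 (mod 8); ε(u)ε(v)=1·1, αω(v)=-8·1, βω(u)=2·1; sum ≡ 1  ⇒  -1.
(a,b)_11: α=3, u≡7; β=0, v≡5 (mod 11); (7|11)=-1, (5|11)=+1; sign (−1)^0·-1^0·+1^3 = +1.
(a,b)_17: α=3, u≡4; β=0, v≡16 (mod 17); (4|17)=+1, (16|17)=+1; sign (−1)^0·+1^0·+1^3 = +1.
(a,b)_3: α=3, u≡2; β=-6, v≡2 (mod 3); (2|3)=-1, (2|3)=-1; sign (−1)^0·-1^-6·-1^3 = -1.
(a,b)_41: α=-2, u≡21; β=0, v≡28 (mod 41); (21|41)=+1, (28|41)=-1; sign (−1)^0·+1^0·-1^-2 = +1.
|Ram(-7293, -13)| = 4, even; anisotropic at {2, 3, 13, ∞}.

[2, 3, 13, inf]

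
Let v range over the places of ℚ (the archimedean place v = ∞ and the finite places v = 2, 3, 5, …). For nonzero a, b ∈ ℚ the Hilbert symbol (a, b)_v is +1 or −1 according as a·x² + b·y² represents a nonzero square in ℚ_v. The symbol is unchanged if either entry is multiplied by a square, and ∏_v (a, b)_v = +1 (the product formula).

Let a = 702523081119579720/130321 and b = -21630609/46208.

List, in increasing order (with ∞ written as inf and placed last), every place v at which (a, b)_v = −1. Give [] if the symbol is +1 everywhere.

(a, b) ≡ (3570, -2002) mod (ℚ^×)²; places V = {2, 3, 5, 7, 11, 13, 17, 19, ∞}.
(a,b)_7: α=7, u≡6; β=5, v≡1 (mod 7); (6|7)=-1, (1|7)=+1; sign (−1)^1·-1^5·+1^7 = +1.
(a,b)_13: α=4, u≡11; β=1, v≡7 (mod 13); (11|13)=-1, (7|13)=-1; sign (−1)^0·-1^1·-1^4 = -1.
(a,b)_5: α=1, u≡4; β=0, v≡2 (mod 5); (4|5)=+1, (2|5)=-1; sign (−1)^0·+1^0·-1^1 = -1.
(a,b)_19: α=-4, u≡9; β=-2, v≡8 (mod 19); (9|19)=+1, (8|19)=-1; sign (−1)^0·+1^-2·-1^-4 = +1.
(a,b)_∞: sgn(3570)=+, sgn(-2002)=−, so +1.
(a,b)_11: α=4, u≡10; β=1, v≡5 (mod 11); (10|11)=-1, (5|11)=+1; sign (−1)^0·-1^1·+1^4 = -1.
(a,b)_3: α=1, u≡2; β=2, v≡2 (mod 3); (2|3)=-1, (2|3)=-1; sign (−1)^0·-1^2·-1^1 = -1.
(a,b)_2: α=3, β=-7; u≡1, v≡7 (mod 8); ε(u)ε(v)=0·1, αω(v)=3·0, βω(u)=-7·0; sum ≡ 0  ⇒  +1.
(a,b)_17: α=1, u≡3; β=0, v≡2 (mod 17); (3|17)=-1, (2|17)=+1; sign (−1)^0·-1^0·+1^1 = +1.
Ram(3570, -2002) = {3, 5, 11, 13}; no ℚ_3-point on the conic.

[3, 5, 11, 13]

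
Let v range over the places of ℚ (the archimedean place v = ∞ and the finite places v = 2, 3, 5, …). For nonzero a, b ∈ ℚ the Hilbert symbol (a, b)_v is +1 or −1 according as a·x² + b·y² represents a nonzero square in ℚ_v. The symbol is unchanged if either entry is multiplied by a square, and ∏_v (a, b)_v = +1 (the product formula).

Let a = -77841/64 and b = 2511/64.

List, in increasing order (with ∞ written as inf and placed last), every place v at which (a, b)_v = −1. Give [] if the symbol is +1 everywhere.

[2, 31]

(a, b) ≡ (-1, 31) mod (ℚ^×)²; places V = {2, 3, 31, ∞}.
(a,b)_3: α=4, u≡2; β=4, v≡1 (mod 3); (2|3)=-1, (1|3)=+1; sign (−1)^0·-1^4·+1^4 = +1.
(a,b)_2: α=-6, β=-6; u≡7, v≡7 (mod 8); ε(u)ε(v)=1·1, αω(v)=-6·0, βω(u)=-6·0; sum ≡ 1  ⇒  -1.
(a,b)_∞: sgn(-1)=−, sgn(31)=+, so +1.
(a,b)_31: α=2, u≡6; β=1, v≡25 (mod 31); (6|31)=-1, (25|31)=+1; sign (−1)^0·-1^1·+1^2 = -1.
Ram(-1, 31) = {2, 31}; no ℚ_2-point on the conic.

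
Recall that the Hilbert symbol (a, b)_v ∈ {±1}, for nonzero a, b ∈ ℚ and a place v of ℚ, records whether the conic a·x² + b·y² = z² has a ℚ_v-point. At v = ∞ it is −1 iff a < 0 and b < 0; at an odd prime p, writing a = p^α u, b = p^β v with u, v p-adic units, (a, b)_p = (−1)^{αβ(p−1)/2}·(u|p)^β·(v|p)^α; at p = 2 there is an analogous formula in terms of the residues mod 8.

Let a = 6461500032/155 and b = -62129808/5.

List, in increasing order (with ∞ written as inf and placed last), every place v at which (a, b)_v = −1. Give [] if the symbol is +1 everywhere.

[3, 37]

Mod squares: a ≡ 10288590, b ≡ -12765. Check v ∈ {∞, 2, 3, 5, 13, 23, 31, 37}.
v=37: a=37^1·(≡24), b=37^1·(≡27) mod 37; (24|37)=-1, (27|37)=+1; (−1)^{1·1·18}·(-1)^1·(+1)^1 = -1.
v=13: a=13^3·(≡12), b=13^2·(≡12) mod 13; (12|13)=+1, (12|13)=+1; (−1)^{3·2·6}·(+1)^2·(+1)^3 = +1.
v=23: a=23^1·(≡16), b=23^1·(≡20) mod 23; (16|23)=+1, (20|23)=-1; (−1)^{1·1·11}·(+1)^1·(-1)^1 = +1.
v=5: a=5^-1·(≡2), b=5^-1·(≡2) mod 5; (2|5)=-1, (2|5)=-1; (−1)^{-1·-1·2}·(-1)^-1·(-1)^-1 = +1.
v=3: a=3^3·(≡2), b=3^3·(≡2) mod 3; (2|3)=-1, (2|3)=-1; (−1)^{3·3·1}·(-1)^3·(-1)^3 = -1.
v=∞: 10288590 > 0 and -12765 < 0  ⇒  (a,b)_∞ = +1.
v=2: v_2(a)=7, v_2(b)=4; units ≡ 7, 3 (mod 8); ε·ε+αω+βω = 1·1+7·1+4·0 ≡ 0  ⇒  (a,b)_2 = +1.
v=31: a=31^-1·(≡18), b=31^0·(≡4) mod 31; (18|31)=+1, (4|31)=+1; (−1)^{-1·0·15}·(+1)^0·(+1)^-1 = +1.
(10288590, -12765 / ℚ) ramifies at {3, 37}: a division algebra.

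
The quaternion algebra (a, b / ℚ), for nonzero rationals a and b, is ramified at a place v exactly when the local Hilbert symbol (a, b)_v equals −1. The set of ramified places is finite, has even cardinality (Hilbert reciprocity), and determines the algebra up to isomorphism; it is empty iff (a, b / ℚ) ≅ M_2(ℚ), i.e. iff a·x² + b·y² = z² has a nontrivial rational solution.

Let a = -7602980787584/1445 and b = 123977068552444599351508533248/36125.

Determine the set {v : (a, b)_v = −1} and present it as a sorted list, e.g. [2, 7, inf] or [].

(a, b) ≡ (-6556030, 131365) mod (ℚ^×)²; places V = {2, 5, 7, 13, 17, 29, 37, 43, 47, ∞}.
(a,b)_7: α=2, u≡2; β=2, v≡3 (mod 7); (2|7)=+1, (3|7)=-1; sign (−1)^0·+1^2·-1^2 = +1.
(a,b)_29: α=1, u≡18; β=2, v≡6 (mod 29); (18|29)=-1, (6|29)=+1; sign (−1)^0·-1^2·+1^1 = +1.
(a,b)_5: α=-1, u≡4; β=-3, v≡2 (mod 5); (4|5)=+1, (2|5)=-1; sign (−1)^0·+1^-3·-1^-1 = -1.
(a,b)_43: α=2, u≡19; β=5, v≡39 (mod 43); (19|43)=-1, (39|43)=-1; sign (−1)^0·-1^5·-1^2 = -1.
(a,b)_13: α=1, u≡3; β=3, v≡1 (mod 13); (3|13)=+1, (1|13)=+1; sign (−1)^0·+1^3·+1^1 = +1.
(a,b)_2: α=7, β=16; u≡1, v≡5 (mod 8); ε(u)ε(v)=0·0, αω(v)=7·1, βω(u)=16·0; sum ≡ 1  ⇒  -1.
(a,b)_∞: sgn(-6556030)=−, sgn(131365)=+, so +1.
(a,b)_47: α=1, u≡2; β=3, v≡38 (mod 47); (2|47)=+1, (38|47)=-1; sign (−1)^1·+1^3·-1^1 = +1.
(a,b)_37: α=1, u≡36; β=2, v≡6 (mod 37); (36|37)=+1, (6|37)=-1; sign (−1)^0·+1^2·-1^1 = -1.
(a,b)_17: α=-2, u≡5; β=-2, v≡5 (mod 17); (5|17)=-1, (5|17)=-1; sign (−1)^0·-1^-2·-1^-2 = +1.
(-6556030, 131365 / ℚ) ramifies at {2, 5, 37, 43}: a division algebra.

[2, 5, 37, 43]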